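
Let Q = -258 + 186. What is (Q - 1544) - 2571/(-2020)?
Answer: -3261749/2020 ≈ -1614.7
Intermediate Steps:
Q = -72
(Q - 1544) - 2571/(-2020) = (-72 - 1544) - 2571/(-2020) = -1616 - 2571*(-1/2020) = -1616 + 2571/2020 = -3261749/2020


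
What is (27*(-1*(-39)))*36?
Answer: 37908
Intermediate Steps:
(27*(-1*(-39)))*36 = (27*39)*36 = 1053*36 = 37908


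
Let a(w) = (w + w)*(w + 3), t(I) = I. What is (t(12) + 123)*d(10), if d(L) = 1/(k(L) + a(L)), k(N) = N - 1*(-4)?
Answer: 135/274 ≈ 0.49270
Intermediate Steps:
k(N) = 4 + N (k(N) = N + 4 = 4 + N)
a(w) = 2*w*(3 + w) (a(w) = (2*w)*(3 + w) = 2*w*(3 + w))
d(L) = 1/(4 + L + 2*L*(3 + L)) (d(L) = 1/((4 + L) + 2*L*(3 + L)) = 1/(4 + L + 2*L*(3 + L)))
(t(12) + 123)*d(10) = (12 + 123)/(4 + 10 + 2*10*(3 + 10)) = 135/(4 + 10 + 2*10*13) = 135/(4 + 10 + 260) = 135/274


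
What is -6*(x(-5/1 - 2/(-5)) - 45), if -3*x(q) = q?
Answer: 1304/5 ≈ 260.80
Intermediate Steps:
x(q) = -q/3
-6*(x(-5/1 - 2/(-5)) - 45) = -6*(-(-5/1 - 2/(-5))/3 - 45) = -6*(-(-5*1 - 2*(-⅕))/3 - 45) = -6*(-(-5 + ⅖)/3 - 45) = -6*(-⅓*(-23/5) - 45) = -6*(23/15 - 45) = -6*(-652/15) = 1304/5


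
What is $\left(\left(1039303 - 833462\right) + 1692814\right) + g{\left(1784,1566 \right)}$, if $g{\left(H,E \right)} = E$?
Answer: $1900221$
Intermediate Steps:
$\left(\left(1039303 - 833462\right) + 1692814\right) + g{\left(1784,1566 \right)} = \left(\left(1039303 - 833462\right) + 1692814\right) + 1566 = \left(205841 + 1692814\right) + 1566 = 1898655 + 1566 = 1900221$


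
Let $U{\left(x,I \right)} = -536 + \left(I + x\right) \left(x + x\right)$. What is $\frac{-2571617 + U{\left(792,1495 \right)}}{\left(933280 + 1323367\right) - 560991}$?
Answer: $\frac{1050455}{1695656} \approx 0.6195$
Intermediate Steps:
$U{\left(x,I \right)} = -536 + 2 x \left(I + x\right)$ ($U{\left(x,I \right)} = -536 + \left(I + x\right) 2 x = -536 + 2 x \left(I + x\right)$)
$\frac{-2571617 + U{\left(792,1495 \right)}}{\left(933280 + 1323367\right) - 560991} = \frac{-2571617 + \left(-536 + 2 \cdot 792^{2} + 2 \cdot 1495 \cdot 792\right)}{\left(933280 + 1323367\right) - 560991} = \frac{-2571617 + \left(-536 + 2 \cdot 627264 + 2368080\right)}{2256647 - 560991} = \frac{-2571617 + \left(-536 + 1254528 + 2368080\right)}{1695656} = \left(-2571617 + 3622072\right) \frac{1}{1695656} = 1050455 \cdot \frac{1}{1695656} = \frac{1050455}{1695656}$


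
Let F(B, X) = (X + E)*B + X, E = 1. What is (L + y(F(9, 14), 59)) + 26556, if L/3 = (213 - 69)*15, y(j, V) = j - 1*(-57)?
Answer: 33242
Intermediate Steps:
F(B, X) = X + B*(1 + X) (F(B, X) = (X + 1)*B + X = (1 + X)*B + X = B*(1 + X) + X = X + B*(1 + X))
y(j, V) = 57 + j (y(j, V) = j + 57 = 57 + j)
L = 6480 (L = 3*((213 - 69)*15) = 3*(144*15) = 3*2160 = 6480)
(L + y(F(9, 14), 59)) + 26556 = (6480 + (57 + (9 + 14 + 9*14))) + 26556 = (6480 + (57 + (9 + 14 + 126))) + 26556 = (6480 + (57 + 149)) + 26556 = (6480 + 206) + 26556 = 6686 + 26556 = 33242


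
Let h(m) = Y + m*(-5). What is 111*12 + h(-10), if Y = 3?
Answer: 1385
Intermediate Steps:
h(m) = 3 - 5*m (h(m) = 3 + m*(-5) = 3 - 5*m)
111*12 + h(-10) = 111*12 + (3 - 5*(-10)) = 1332 + (3 + 50) = 1332 + 53 = 1385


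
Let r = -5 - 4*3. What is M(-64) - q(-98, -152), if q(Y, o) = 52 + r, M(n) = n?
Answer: -99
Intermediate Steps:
r = -17 (r = -5 - 12 = -17)
q(Y, o) = 35 (q(Y, o) = 52 - 17 = 35)
M(-64) - q(-98, -152) = -64 - 1*35 = -64 - 35 = -99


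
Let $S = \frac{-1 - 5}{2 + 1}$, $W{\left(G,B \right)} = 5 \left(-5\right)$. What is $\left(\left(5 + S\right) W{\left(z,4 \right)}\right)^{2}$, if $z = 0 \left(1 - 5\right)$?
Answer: $5625$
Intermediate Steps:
$z = 0$ ($z = 0 \left(-4\right) = 0$)
$W{\left(G,B \right)} = -25$
$S = -2$ ($S = - \frac{6}{3} = \left(-6\right) \frac{1}{3} = -2$)
$\left(\left(5 + S\right) W{\left(z,4 \right)}\right)^{2} = \left(\left(5 - 2\right) \left(-25\right)\right)^{2} = \left(3 \left(-25\right)\right)^{2} = \left(-75\right)^{2} = 5625$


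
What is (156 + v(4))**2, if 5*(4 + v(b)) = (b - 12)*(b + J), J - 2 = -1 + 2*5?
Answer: 16384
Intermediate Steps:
J = 11 (J = 2 + (-1 + 2*5) = 2 + (-1 + 10) = 2 + 9 = 11)
v(b) = -4 + (-12 + b)*(11 + b)/5 (v(b) = -4 + ((b - 12)*(b + 11))/5 = -4 + ((-12 + b)*(11 + b))/5 = -4 + (-12 + b)*(11 + b)/5)
(156 + v(4))**2 = (156 + (-152/5 - 1/5*4 + (1/5)*4**2))**2 = (156 + (-152/5 - 4/5 + (1/5)*16))**2 = (156 + (-152/5 - 4/5 + 16/5))**2 = (156 - 28)**2 = 128**2 = 16384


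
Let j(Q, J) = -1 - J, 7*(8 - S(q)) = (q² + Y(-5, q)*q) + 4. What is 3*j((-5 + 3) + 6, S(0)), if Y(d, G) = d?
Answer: -177/7 ≈ -25.286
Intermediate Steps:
S(q) = 52/7 - q²/7 + 5*q/7 (S(q) = 8 - ((q² - 5*q) + 4)/7 = 8 - (4 + q² - 5*q)/7 = 8 + (-4/7 - q²/7 + 5*q/7) = 52/7 - q²/7 + 5*q/7)
3*j((-5 + 3) + 6, S(0)) = 3*(-1 - (52/7 - ⅐*0² + (5/7)*0)) = 3*(-1 - (52/7 - ⅐*0 + 0)) = 3*(-1 - (52/7 + 0 + 0)) = 3*(-1 - 1*52/7) = 3*(-1 - 52/7) = 3*(-59/7) = -177/7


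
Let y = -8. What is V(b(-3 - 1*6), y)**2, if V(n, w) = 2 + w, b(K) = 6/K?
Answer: 36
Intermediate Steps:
V(b(-3 - 1*6), y)**2 = (2 - 8)**2 = (-6)**2 = 36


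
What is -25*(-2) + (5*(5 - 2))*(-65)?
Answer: -925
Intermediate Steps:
-25*(-2) + (5*(5 - 2))*(-65) = 50 + (5*3)*(-65) = 50 + 15*(-65) = 50 - 975 = -925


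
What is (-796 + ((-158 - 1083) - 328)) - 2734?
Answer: -5099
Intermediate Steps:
(-796 + ((-158 - 1083) - 328)) - 2734 = (-796 + (-1241 - 328)) - 2734 = (-796 - 1569) - 2734 = -2365 - 2734 = -5099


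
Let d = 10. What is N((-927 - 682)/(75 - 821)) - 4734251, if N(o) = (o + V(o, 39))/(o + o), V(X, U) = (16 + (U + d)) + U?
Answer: -15234740525/3218 ≈ -4.7342e+6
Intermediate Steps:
V(X, U) = 26 + 2*U (V(X, U) = (16 + (U + 10)) + U = (16 + (10 + U)) + U = (26 + U) + U = 26 + 2*U)
N(o) = (104 + o)/(2*o) (N(o) = (o + (26 + 2*39))/(o + o) = (o + (26 + 78))/((2*o)) = (o + 104)*(1/(2*o)) = (104 + o)*(1/(2*o)) = (104 + o)/(2*o))
N((-927 - 682)/(75 - 821)) - 4734251 = (104 + (-927 - 682)/(75 - 821))/(2*(((-927 - 682)/(75 - 821)))) - 4734251 = (104 - 1609/(-746))/(2*((-1609/(-746)))) - 4734251 = (104 - 1609*(-1/746))/(2*((-1609*(-1/746)))) - 4734251 = (104 + 1609/746)/(2*(1609/746)) - 4734251 = (½)*(746/1609)*(79193/746) - 4734251 = 79193/3218 - 4734251 = -15234740525/3218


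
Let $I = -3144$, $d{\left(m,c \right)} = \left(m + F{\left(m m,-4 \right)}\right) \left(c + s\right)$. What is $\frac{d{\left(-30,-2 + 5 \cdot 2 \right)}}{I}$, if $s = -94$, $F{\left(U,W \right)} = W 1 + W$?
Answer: $- \frac{817}{786} \approx -1.0394$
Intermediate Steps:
$F{\left(U,W \right)} = 2 W$ ($F{\left(U,W \right)} = W + W = 2 W$)
$d{\left(m,c \right)} = \left(-94 + c\right) \left(-8 + m\right)$ ($d{\left(m,c \right)} = \left(m + 2 \left(-4\right)\right) \left(c - 94\right) = \left(m - 8\right) \left(-94 + c\right) = \left(-8 + m\right) \left(-94 + c\right) = \left(-94 + c\right) \left(-8 + m\right)$)
$\frac{d{\left(-30,-2 + 5 \cdot 2 \right)}}{I} = \frac{752 - -2820 - 8 \left(-2 + 5 \cdot 2\right) + \left(-2 + 5 \cdot 2\right) \left(-30\right)}{-3144} = \left(752 + 2820 - 8 \left(-2 + 10\right) + \left(-2 + 10\right) \left(-30\right)\right) \left(- \frac{1}{3144}\right) = \left(752 + 2820 - 64 + 8 \left(-30\right)\right) \left(- \frac{1}{3144}\right) = \left(752 + 2820 - 64 - 240\right) \left(- \frac{1}{3144}\right) = 3268 \left(- \frac{1}{3144}\right) = - \frac{817}{786}$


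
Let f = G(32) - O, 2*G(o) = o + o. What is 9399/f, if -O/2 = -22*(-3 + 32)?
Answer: -9399/1244 ≈ -7.5555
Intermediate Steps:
G(o) = o (G(o) = (o + o)/2 = (2*o)/2 = o)
O = 1276 (O = -(-44)*(-3 + 32) = -(-44)*29 = -2*(-638) = 1276)
f = -1244 (f = 32 - 1*1276 = 32 - 1276 = -1244)
9399/f = 9399/(-1244) = 9399*(-1/1244) = -9399/1244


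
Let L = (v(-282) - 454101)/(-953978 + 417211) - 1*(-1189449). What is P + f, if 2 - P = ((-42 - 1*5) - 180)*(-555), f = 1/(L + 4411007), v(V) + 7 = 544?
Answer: -378722588446150861/3006140419316 ≈ -1.2598e+5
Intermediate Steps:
v(V) = 537 (v(V) = -7 + 544 = 537)
L = 638457424947/536767 (L = (537 - 454101)/(-953978 + 417211) - 1*(-1189449) = -453564/(-536767) + 1189449 = -453564*(-1/536767) + 1189449 = 453564/536767 + 1189449 = 638457424947/536767 ≈ 1.1895e+6)
f = 536767/3006140419316 (f = 1/(638457424947/536767 + 4411007) = 1/(3006140419316/536767) = 536767/3006140419316 ≈ 1.7856e-7)
P = -125983 (P = 2 - ((-42 - 1*5) - 180)*(-555) = 2 - ((-42 - 5) - 180)*(-555) = 2 - (-47 - 180)*(-555) = 2 - (-227)*(-555) = 2 - 1*125985 = 2 - 125985 = -125983)
P + f = -125983 + 536767/3006140419316 = -378722588446150861/3006140419316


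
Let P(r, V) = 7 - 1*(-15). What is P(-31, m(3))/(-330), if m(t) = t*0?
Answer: -1/15 ≈ -0.066667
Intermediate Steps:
m(t) = 0
P(r, V) = 22 (P(r, V) = 7 + 15 = 22)
P(-31, m(3))/(-330) = 22/(-330) = 22*(-1/330) = -1/15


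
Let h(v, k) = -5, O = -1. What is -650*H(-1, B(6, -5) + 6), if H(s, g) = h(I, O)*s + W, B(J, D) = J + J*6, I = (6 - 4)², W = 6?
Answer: -7150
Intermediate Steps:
I = 4 (I = 2² = 4)
B(J, D) = 7*J (B(J, D) = J + 6*J = 7*J)
H(s, g) = 6 - 5*s (H(s, g) = -5*s + 6 = 6 - 5*s)
-650*H(-1, B(6, -5) + 6) = -650*(6 - 5*(-1)) = -650*(6 + 5) = -650*11 = -7150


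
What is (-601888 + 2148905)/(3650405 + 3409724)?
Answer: 1547017/7060129 ≈ 0.21912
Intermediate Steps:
(-601888 + 2148905)/(3650405 + 3409724) = 1547017/7060129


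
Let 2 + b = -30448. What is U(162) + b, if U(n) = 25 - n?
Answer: -30587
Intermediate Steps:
b = -30450 (b = -2 - 30448 = -30450)
U(162) + b = (25 - 1*162) - 30450 = (25 - 162) - 30450 = -137 - 30450 = -30587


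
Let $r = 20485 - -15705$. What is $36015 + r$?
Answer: $72205$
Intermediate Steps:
$r = 36190$ ($r = 20485 + 15705 = 36190$)
$36015 + r = 36015 + 36190 = 72205$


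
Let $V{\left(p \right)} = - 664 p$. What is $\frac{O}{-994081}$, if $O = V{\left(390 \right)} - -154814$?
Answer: $\frac{104146}{994081} \approx 0.10477$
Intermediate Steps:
$O = -104146$ ($O = \left(-664\right) 390 - -154814 = -258960 + 154814 = -104146$)
$\frac{O}{-994081} = - \frac{104146}{-994081} = \left(-104146\right) \left(- \frac{1}{994081}\right) = \frac{104146}{994081}$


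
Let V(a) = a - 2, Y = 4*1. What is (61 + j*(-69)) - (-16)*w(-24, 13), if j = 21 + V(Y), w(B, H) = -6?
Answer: -1622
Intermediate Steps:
Y = 4
V(a) = -2 + a
j = 23 (j = 21 + (-2 + 4) = 21 + 2 = 23)
(61 + j*(-69)) - (-16)*w(-24, 13) = (61 + 23*(-69)) - (-16)*(-6) = (61 - 1587) - 1*96 = -1526 - 96 = -1622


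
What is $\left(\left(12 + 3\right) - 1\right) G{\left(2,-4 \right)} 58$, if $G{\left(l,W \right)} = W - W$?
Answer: $0$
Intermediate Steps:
$G{\left(l,W \right)} = 0$
$\left(\left(12 + 3\right) - 1\right) G{\left(2,-4 \right)} 58 = \left(\left(12 + 3\right) - 1\right) 0 \cdot 58 = \left(15 - 1\right) 0 \cdot 58 = 14 \cdot 0 \cdot 58 = 0 \cdot 58 = 0$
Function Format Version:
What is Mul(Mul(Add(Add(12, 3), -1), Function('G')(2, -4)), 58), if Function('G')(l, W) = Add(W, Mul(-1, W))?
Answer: 0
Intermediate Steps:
Function('G')(l, W) = 0
Mul(Mul(Add(Add(12, 3), -1), Function('G')(2, -4)), 58) = Mul(Mul(Add(Add(12, 3), -1), 0), 58) = Mul(Mul(Add(15, -1), 0), 58) = Mul(Mul(14, 0), 58) = Mul(0, 58) = 0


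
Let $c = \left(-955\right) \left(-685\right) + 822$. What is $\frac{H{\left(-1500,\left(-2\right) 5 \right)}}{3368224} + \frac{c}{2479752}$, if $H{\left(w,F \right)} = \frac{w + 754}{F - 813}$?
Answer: $\frac{113480325269371}{429624527810544} \approx 0.26414$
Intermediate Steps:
$H{\left(w,F \right)} = \frac{754 + w}{-813 + F}$
$c = 654997$ ($c = 654175 + 822 = 654997$)
$\frac{H{\left(-1500,\left(-2\right) 5 \right)}}{3368224} + \frac{c}{2479752} = \frac{\frac{1}{-813 - 10} \left(754 - 1500\right)}{3368224} + \frac{654997}{2479752} = \frac{1}{-813 - 10} \left(-746\right) \frac{1}{3368224} + 654997 \cdot \frac{1}{2479752} = \frac{1}{-823} \left(-746\right) \frac{1}{3368224} + \frac{654997}{2479752} = \left(- \frac{1}{823}\right) \left(-746\right) \frac{1}{3368224} + \frac{654997}{2479752} = \frac{746}{823} \cdot \frac{1}{3368224} + \frac{654997}{2479752} = \frac{373}{1386024176} + \frac{654997}{2479752} = \frac{113480325269371}{429624527810544}$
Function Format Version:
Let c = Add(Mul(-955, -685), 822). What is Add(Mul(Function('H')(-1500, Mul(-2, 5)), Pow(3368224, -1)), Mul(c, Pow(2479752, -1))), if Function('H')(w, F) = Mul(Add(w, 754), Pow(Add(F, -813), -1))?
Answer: Rational(113480325269371, 429624527810544) ≈ 0.26414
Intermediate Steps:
Function('H')(w, F) = Mul(Pow(Add(-813, F), -1), Add(754, w)) (Function('H')(w, F) = Mul(Add(754, w), Pow(Add(-813, F), -1)) = Mul(Pow(Add(-813, F), -1), Add(754, w)))
c = 654997 (c = Add(654175, 822) = 654997)
Add(Mul(Function('H')(-1500, Mul(-2, 5)), Pow(3368224, -1)), Mul(c, Pow(2479752, -1))) = Add(Mul(Mul(Pow(Add(-813, Mul(-2, 5)), -1), Add(754, -1500)), Pow(3368224, -1)), Mul(654997, Pow(2479752, -1))) = Add(Mul(Mul(Pow(Add(-813, -10), -1), -746), Rational(1, 3368224)), Mul(654997, Rational(1, 2479752))) = Add(Mul(Mul(Pow(-823, -1), -746), Rational(1, 3368224)), Rational(654997, 2479752)) = Add(Mul(Mul(Rational(-1, 823), -746), Rational(1, 3368224)), Rational(654997, 2479752)) = Add(Mul(Rational(746, 823), Rational(1, 3368224)), Rational(654997, 2479752)) = Add(Rational(373, 1386024176), Rational(654997, 2479752)) = Rational(113480325269371, 429624527810544)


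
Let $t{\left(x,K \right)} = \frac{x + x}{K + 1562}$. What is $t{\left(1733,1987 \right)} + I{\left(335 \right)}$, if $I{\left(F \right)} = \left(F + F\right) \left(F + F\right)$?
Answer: $\frac{1593149566}{3549} \approx 4.489 \cdot 10^{5}$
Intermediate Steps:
$t{\left(x,K \right)} = \frac{2 x}{1562 + K}$
$I{\left(F \right)} = 4 F^{2}$ ($I{\left(F \right)} = 2 F 2 F = 4 F^{2}$)
$t{\left(1733,1987 \right)} + I{\left(335 \right)} = 2 \cdot 1733 \frac{1}{1562 + 1987} + 4 \cdot 335^{2} = 2 \cdot 1733 \cdot \frac{1}{3549} + 4 \cdot 112225 = 2 \cdot 1733 \cdot \frac{1}{3549} + 448900 = \frac{3466}{3549} + 448900 = \frac{1593149566}{3549}$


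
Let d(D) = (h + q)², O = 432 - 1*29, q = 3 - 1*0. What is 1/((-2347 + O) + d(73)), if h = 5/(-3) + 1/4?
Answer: -144/279575 ≈ -0.00051507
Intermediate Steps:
q = 3 (q = 3 + 0 = 3)
h = -17/12 (h = 5*(-⅓) + 1*(¼) = -5/3 + ¼ = -17/12 ≈ -1.4167)
O = 403 (O = 432 - 29 = 403)
d(D) = 361/144 (d(D) = (-17/12 + 3)² = (19/12)² = 361/144)
1/((-2347 + O) + d(73)) = 1/((-2347 + 403) + 361/144) = 1/(-1944 + 361/144) = 1/(-279575/144) = -144/279575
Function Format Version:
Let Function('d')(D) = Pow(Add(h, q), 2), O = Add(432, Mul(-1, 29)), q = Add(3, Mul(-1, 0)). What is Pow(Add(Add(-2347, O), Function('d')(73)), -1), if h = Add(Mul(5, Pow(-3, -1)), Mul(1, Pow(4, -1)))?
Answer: Rational(-144, 279575) ≈ -0.00051507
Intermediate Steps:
q = 3 (q = Add(3, 0) = 3)
h = Rational(-17, 12) (h = Add(Mul(5, Rational(-1, 3)), Mul(1, Rational(1, 4))) = Add(Rational(-5, 3), Rational(1, 4)) = Rational(-17, 12) ≈ -1.4167)
O = 403 (O = Add(432, -29) = 403)
Function('d')(D) = Rational(361, 144) (Function('d')(D) = Pow(Add(Rational(-17, 12), 3), 2) = Pow(Rational(19, 12), 2) = Rational(361, 144))
Pow(Add(Add(-2347, O), Function('d')(73)), -1) = Pow(Add(Add(-2347, 403), Rational(361, 144)), -1) = Pow(Add(-1944, Rational(361, 144)), -1) = Pow(Rational(-279575, 144), -1) = Rational(-144, 279575)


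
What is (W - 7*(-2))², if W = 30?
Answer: 1936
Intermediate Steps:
(W - 7*(-2))² = (30 - 7*(-2))² = (30 + 14)² = 44² = 1936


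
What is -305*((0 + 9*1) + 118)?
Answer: -38735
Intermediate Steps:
-305*((0 + 9*1) + 118) = -305*((0 + 9) + 118) = -305*(9 + 118) = -305*127 = -38735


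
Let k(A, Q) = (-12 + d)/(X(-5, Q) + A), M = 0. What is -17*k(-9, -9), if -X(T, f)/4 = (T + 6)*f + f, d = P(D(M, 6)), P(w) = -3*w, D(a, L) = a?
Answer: 68/21 ≈ 3.2381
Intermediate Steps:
d = 0 (d = -3*0 = 0)
X(T, f) = -4*f - 4*f*(6 + T) (X(T, f) = -4*((T + 6)*f + f) = -4*((6 + T)*f + f) = -4*(f*(6 + T) + f) = -4*(f + f*(6 + T)) = -4*f - 4*f*(6 + T))
k(A, Q) = -12/(A - 8*Q) (k(A, Q) = (-12 + 0)/(-4*Q*(7 - 5) + A) = -12/(-4*Q*2 + A) = -12/(-8*Q + A) = -12/(A - 8*Q))
-17*k(-9, -9) = -(-204)/(-9 - 8*(-9)) = -(-204)/(-9 + 72) = -(-204)/63 = -17*(-4/21) = 68/21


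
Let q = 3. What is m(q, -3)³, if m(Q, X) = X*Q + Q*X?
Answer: -5832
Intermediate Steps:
m(Q, X) = 2*Q*X (m(Q, X) = Q*X + Q*X = 2*Q*X)
m(q, -3)³ = (2*3*(-3))³ = (-18)³ = -5832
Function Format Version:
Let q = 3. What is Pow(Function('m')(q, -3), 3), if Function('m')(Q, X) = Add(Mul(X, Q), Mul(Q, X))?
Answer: -5832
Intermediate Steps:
Function('m')(Q, X) = Mul(2, Q, X) (Function('m')(Q, X) = Add(Mul(Q, X), Mul(Q, X)) = Mul(2, Q, X))
Pow(Function('m')(q, -3), 3) = Pow(Mul(2, 3, -3), 3) = Pow(-18, 3) = -5832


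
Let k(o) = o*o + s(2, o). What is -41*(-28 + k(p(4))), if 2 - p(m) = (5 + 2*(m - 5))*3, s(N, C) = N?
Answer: -943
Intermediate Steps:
p(m) = 17 - 6*m (p(m) = 2 - (5 + 2*(m - 5))*3 = 2 - (5 + 2*(-5 + m))*3 = 2 - (5 + (-10 + 2*m))*3 = 2 - (-5 + 2*m)*3 = 2 - (-15 + 6*m) = 2 + (15 - 6*m) = 17 - 6*m)
k(o) = 2 + o² (k(o) = o*o + 2 = o² + 2 = 2 + o²)
-41*(-28 + k(p(4))) = -41*(-28 + (2 + (17 - 6*4)²)) = -41*(-28 + (2 + (17 - 24)²)) = -41*(-28 + (2 + (-7)²)) = -41*(-28 + (2 + 49)) = -41*(-28 + 51) = -41*23 = -943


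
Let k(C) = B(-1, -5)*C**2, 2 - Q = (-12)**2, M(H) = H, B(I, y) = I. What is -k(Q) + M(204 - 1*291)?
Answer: 20077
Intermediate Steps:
Q = -142 (Q = 2 - 1*(-12)**2 = 2 - 1*144 = 2 - 144 = -142)
k(C) = -C**2
-k(Q) + M(204 - 1*291) = -(-1)*(-142)**2 + (204 - 1*291) = -(-1)*20164 + (204 - 291) = -1*(-20164) - 87 = 20164 - 87 = 20077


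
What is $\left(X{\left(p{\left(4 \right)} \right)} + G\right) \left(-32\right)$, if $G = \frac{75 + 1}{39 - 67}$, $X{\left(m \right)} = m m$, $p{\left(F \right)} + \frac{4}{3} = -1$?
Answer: $- \frac{5504}{63} \approx -87.365$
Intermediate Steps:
$p{\left(F \right)} = - \frac{7}{3}$ ($p{\left(F \right)} = - \frac{4}{3} - 1 = - \frac{7}{3}$)
$X{\left(m \right)} = m^{2}$
$G = - \frac{19}{7}$ ($G = \frac{76}{-28} = 76 \left(- \frac{1}{28}\right) = - \frac{19}{7} \approx -2.7143$)
$\left(X{\left(p{\left(4 \right)} \right)} + G\right) \left(-32\right) = \left(\left(- \frac{7}{3}\right)^{2} - \frac{19}{7}\right) \left(-32\right) = \left(\frac{49}{9} - \frac{19}{7}\right) \left(-32\right) = \frac{172}{63} \left(-32\right) = - \frac{5504}{63}$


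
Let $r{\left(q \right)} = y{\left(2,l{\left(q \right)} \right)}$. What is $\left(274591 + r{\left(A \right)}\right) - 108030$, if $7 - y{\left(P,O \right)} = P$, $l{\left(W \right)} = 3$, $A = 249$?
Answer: $166566$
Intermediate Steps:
$y{\left(P,O \right)} = 7 - P$
$r{\left(q \right)} = 5$ ($r{\left(q \right)} = 7 - 2 = 5$)
$\left(274591 + r{\left(A \right)}\right) - 108030 = \left(274591 + 5\right) - 108030 = 274596 - 108030 = 166566$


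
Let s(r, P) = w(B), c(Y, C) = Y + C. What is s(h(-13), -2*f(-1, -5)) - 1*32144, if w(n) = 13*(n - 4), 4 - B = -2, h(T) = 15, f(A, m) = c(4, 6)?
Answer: -32118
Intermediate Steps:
c(Y, C) = C + Y
f(A, m) = 10 (f(A, m) = 6 + 4 = 10)
B = 6 (B = 4 - 1*(-2) = 4 + 2 = 6)
w(n) = -52 + 13*n (w(n) = 13*(-4 + n) = -52 + 13*n)
s(r, P) = 26 (s(r, P) = -52 + 13*6 = -52 + 78 = 26)
s(h(-13), -2*f(-1, -5)) - 1*32144 = 26 - 1*32144 = 26 - 32144 = -32118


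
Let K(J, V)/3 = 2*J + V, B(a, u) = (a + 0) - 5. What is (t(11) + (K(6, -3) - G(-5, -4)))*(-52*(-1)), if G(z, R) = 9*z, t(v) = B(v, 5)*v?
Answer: 7176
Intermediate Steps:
B(a, u) = -5 + a (B(a, u) = a - 5 = -5 + a)
K(J, V) = 3*V + 6*J (K(J, V) = 3*(2*J + V) = 3*(V + 2*J) = 3*V + 6*J)
t(v) = v*(-5 + v) (t(v) = (-5 + v)*v = v*(-5 + v))
(t(11) + (K(6, -3) - G(-5, -4)))*(-52*(-1)) = (11*(-5 + 11) + ((3*(-3) + 6*6) - 9*(-5)))*(-52*(-1)) = (11*6 + ((-9 + 36) - 1*(-45)))*52 = (66 + (27 + 45))*52 = (66 + 72)*52 = 138*52 = 7176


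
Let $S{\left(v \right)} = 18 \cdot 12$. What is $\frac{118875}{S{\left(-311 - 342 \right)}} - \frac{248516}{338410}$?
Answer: $\frac{6695801549}{12182760} \approx 549.61$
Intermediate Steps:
$S{\left(v \right)} = 216$
$\frac{118875}{S{\left(-311 - 342 \right)}} - \frac{248516}{338410} = \frac{118875}{216} - \frac{248516}{338410} = 118875 \cdot \frac{1}{216} - \frac{124258}{169205} = \frac{39625}{72} - \frac{124258}{169205} = \frac{6695801549}{12182760}$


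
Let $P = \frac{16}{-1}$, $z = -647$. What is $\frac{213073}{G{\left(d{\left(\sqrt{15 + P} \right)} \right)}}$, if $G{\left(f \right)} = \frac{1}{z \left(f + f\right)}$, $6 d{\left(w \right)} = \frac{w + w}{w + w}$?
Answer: $- \frac{137858231}{3} \approx -4.5953 \cdot 10^{7}$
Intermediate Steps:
$P = -16$ ($P = 16 \left(-1\right) = -16$)
$d{\left(w \right)} = \frac{1}{6}$ ($d{\left(w \right)} = \frac{\left(w + w\right) \frac{1}{w + w}}{6} = \frac{2 w \frac{1}{2 w}}{6} = \frac{1}{6} \cdot 1 = \frac{1}{6}$)
$G{\left(f \right)} = - \frac{1}{1294 f}$ ($G{\left(f \right)} = \frac{1}{\left(-647\right) \left(f + f\right)} = \frac{1}{\left(-647\right) 2 f} = \frac{1}{\left(-1294\right) f} = - \frac{1}{1294 f}$)
$\frac{213073}{G{\left(d{\left(\sqrt{15 + P} \right)} \right)}} = \frac{213073}{\left(- \frac{1}{1294}\right) \frac{1}{\frac{1}{6}}} = \frac{213073}{\left(- \frac{1}{1294}\right) 6} = \frac{213073}{- \frac{3}{647}} = 213073 \left(- \frac{647}{3}\right) = - \frac{137858231}{3}$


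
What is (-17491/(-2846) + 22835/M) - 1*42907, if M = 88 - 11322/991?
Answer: -2300240179239/53992889 ≈ -42603.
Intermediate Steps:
M = 75886/991 (M = 88 - 11322/991 = 75886/991 ≈ 76.575)
(-17491/(-2846) + 22835/M) - 1*42907 = (-17491/(-2846) + 22835/(75886/991)) - 1*42907 = (-17491*(-1/2846) + 22835*(991/75886)) - 42907 = (17491/2846 + 22629485/75886) - 42907 = 16432709084/53992889 - 42907 = -2300240179239/53992889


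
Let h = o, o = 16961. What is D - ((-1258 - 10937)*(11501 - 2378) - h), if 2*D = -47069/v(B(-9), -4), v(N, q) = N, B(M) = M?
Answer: 2002942097/18 ≈ 1.1127e+8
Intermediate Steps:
h = 16961
D = 47069/18 (D = (-47069/(-9))/2 = (-47069*(-1/9))/2 = (1/2)*(47069/9) = 47069/18 ≈ 2614.9)
D - ((-1258 - 10937)*(11501 - 2378) - h) = 47069/18 - ((-1258 - 10937)*(11501 - 2378) - 1*16961) = 47069/18 - (-12195*9123 - 16961) = 47069/18 - (-111254985 - 16961) = 47069/18 - 1*(-111271946) = 47069/18 + 111271946 = 2002942097/18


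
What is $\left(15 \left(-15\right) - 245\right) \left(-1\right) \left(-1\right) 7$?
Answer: $-3290$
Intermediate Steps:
$\left(15 \left(-15\right) - 245\right) \left(-1\right) \left(-1\right) 7 = \left(-225 - 245\right) 1 \cdot 7 = \left(-470\right) 7 = -3290$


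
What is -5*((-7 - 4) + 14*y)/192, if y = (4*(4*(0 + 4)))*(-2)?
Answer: 3005/64 ≈ 46.953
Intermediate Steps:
y = -128 (y = (4*(4*4))*(-2) = (4*16)*(-2) = 64*(-2) = -128)
-5*((-7 - 4) + 14*y)/192 = -5*((-7 - 4) + 14*(-128))/192 = -5*(-11 - 1792)/192 = -(-9015)/192 = -5*(-601/64) = 3005/64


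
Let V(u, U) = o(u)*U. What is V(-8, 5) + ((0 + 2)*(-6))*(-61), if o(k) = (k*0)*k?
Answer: 732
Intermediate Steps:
o(k) = 0 (o(k) = 0*k = 0)
V(u, U) = 0 (V(u, U) = 0*U = 0)
V(-8, 5) + ((0 + 2)*(-6))*(-61) = 0 + ((0 + 2)*(-6))*(-61) = 0 + (2*(-6))*(-61) = 0 - 12*(-61) = 0 + 732 = 732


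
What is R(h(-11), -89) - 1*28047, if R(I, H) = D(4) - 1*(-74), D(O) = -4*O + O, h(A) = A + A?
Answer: -27985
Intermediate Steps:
h(A) = 2*A
D(O) = -3*O
R(I, H) = 62 (R(I, H) = -3*4 - 1*(-74) = -12 + 74 = 62)
R(h(-11), -89) - 1*28047 = 62 - 1*28047 = 62 - 28047 = -27985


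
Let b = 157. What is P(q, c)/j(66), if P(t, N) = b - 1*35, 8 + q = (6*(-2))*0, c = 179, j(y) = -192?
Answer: -61/96 ≈ -0.63542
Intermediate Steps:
q = -8 (q = -8 + (6*(-2))*0 = -8 - 12*0 = -8 + 0 = -8)
P(t, N) = 122 (P(t, N) = 157 - 1*35 = 157 - 35 = 122)
P(q, c)/j(66) = 122/(-192) = 122*(-1/192) = -61/96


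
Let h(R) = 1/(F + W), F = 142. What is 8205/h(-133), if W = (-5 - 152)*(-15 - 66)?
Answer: 105508095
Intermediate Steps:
W = 12717 (W = -157*(-81) = 12717)
h(R) = 1/12859 (h(R) = 1/(142 + 12717) = 1/12859)
8205/h(-133) = 8205/(1/12859) = 8205*12859 = 105508095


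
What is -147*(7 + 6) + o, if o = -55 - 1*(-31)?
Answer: -1935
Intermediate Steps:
o = -24 (o = -55 + 31 = -24)
-147*(7 + 6) + o = -147*(7 + 6) - 24 = -147*13 - 24 = -1911 - 24 = -1935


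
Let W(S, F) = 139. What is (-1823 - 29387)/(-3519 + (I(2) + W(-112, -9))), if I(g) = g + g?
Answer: 15605/1688 ≈ 9.2447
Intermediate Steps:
I(g) = 2*g
(-1823 - 29387)/(-3519 + (I(2) + W(-112, -9))) = (-1823 - 29387)/(-3519 + (2*2 + 139)) = -31210/(-3519 + (4 + 139)) = -31210/(-3519 + 143) = -31210/(-3376) = -31210*(-1/3376) = 15605/1688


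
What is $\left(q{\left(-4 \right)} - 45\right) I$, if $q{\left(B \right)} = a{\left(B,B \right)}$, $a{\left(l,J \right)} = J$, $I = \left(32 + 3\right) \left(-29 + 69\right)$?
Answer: $-68600$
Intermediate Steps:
$I = 1400$ ($I = 35 \cdot 40 = 1400$)
$q{\left(B \right)} = B$
$\left(q{\left(-4 \right)} - 45\right) I = \left(-4 - 45\right) 1400 = \left(-49\right) 1400 = -68600$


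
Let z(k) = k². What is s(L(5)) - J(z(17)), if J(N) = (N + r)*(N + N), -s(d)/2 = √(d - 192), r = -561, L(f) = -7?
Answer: 157216 - 2*I*√199 ≈ 1.5722e+5 - 28.213*I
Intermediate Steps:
s(d) = -2*√(-192 + d) (s(d) = -2*√(d - 192) = -2*√(-192 + d))
J(N) = 2*N*(-561 + N) (J(N) = (N - 561)*(N + N) = (-561 + N)*(2*N) = 2*N*(-561 + N))
s(L(5)) - J(z(17)) = -2*√(-192 - 7) - 2*17²*(-561 + 17²) = -2*I*√199 - 2*289*(-561 + 289) = -2*I*√199 - 2*289*(-272) = -2*I*√199 - 1*(-157216) = -2*I*√199 + 157216 = 157216 - 2*I*√199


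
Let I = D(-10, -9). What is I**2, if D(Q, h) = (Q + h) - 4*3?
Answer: 961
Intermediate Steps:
D(Q, h) = -12 + Q + h (D(Q, h) = (Q + h) - 12 = -12 + Q + h)
I = -31 (I = -12 - 10 - 9 = -31)
I**2 = (-31)**2 = 961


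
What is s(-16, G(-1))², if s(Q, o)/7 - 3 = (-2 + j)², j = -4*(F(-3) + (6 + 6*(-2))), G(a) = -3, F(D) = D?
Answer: 65820769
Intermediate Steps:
j = 36 (j = -4*(-3 + (6 + 6*(-2))) = -4*(-3 + (6 - 12)) = -4*(-3 - 6) = -4*(-9) = 36)
s(Q, o) = 8113 (s(Q, o) = 21 + 7*(-2 + 36)² = 21 + 7*34² = 21 + 7*1156 = 21 + 8092 = 8113)
s(-16, G(-1))² = 8113² = 65820769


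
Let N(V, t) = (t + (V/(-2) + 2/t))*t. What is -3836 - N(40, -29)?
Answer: -5259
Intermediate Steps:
N(V, t) = t*(t + 2/t - V/2) (N(V, t) = (t + (V*(-1/2) + 2/t))*t = (t + (-V/2 + 2/t))*t = (t + (2/t - V/2))*t = (t + 2/t - V/2)*t = t*(t + 2/t - V/2))
-3836 - N(40, -29) = -3836 - (2 + (-29)**2 - 1/2*40*(-29)) = -3836 - (2 + 841 + 580) = -3836 - 1*1423 = -3836 - 1423 = -5259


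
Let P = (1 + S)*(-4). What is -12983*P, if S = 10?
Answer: 571252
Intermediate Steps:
P = -44 (P = (1 + 10)*(-4) = 11*(-4) = -44)
-12983*P = -12983*(-44) = 571252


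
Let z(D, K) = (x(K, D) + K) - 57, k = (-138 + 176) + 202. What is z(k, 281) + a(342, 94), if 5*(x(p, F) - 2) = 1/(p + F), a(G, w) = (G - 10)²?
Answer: 287722251/2605 ≈ 1.1045e+5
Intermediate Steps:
a(G, w) = (-10 + G)²
x(p, F) = 2 + 1/(5*(F + p)) (x(p, F) = 2 + 1/(5*(p + F)) = 2 + 1/(5*(F + p)))
k = 240 (k = 38 + 202 = 240)
z(D, K) = -57 + K + (⅕ + 2*D + 2*K)/(D + K) (z(D, K) = ((⅕ + 2*D + 2*K)/(D + K) + K) - 57 = (K + (⅕ + 2*D + 2*K)/(D + K)) - 57 = -57 + K + (⅕ + 2*D + 2*K)/(D + K))
z(k, 281) + a(342, 94) = (⅕ + 2*240 + 2*281 + (-57 + 281)*(240 + 281))/(240 + 281) + (-10 + 342)² = (⅕ + 480 + 562 + 224*521)/521 + 332² = (⅕ + 480 + 562 + 116704)/521 + 110224 = (1/521)*(588731/5) + 110224 = 588731/2605 + 110224 = 287722251/2605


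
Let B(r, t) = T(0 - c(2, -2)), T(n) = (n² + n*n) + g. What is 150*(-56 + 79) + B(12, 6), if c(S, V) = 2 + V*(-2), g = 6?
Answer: 3528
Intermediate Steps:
c(S, V) = 2 - 2*V
T(n) = 6 + 2*n² (T(n) = (n² + n*n) + 6 = (n² + n²) + 6 = 2*n² + 6 = 6 + 2*n²)
B(r, t) = 78 (B(r, t) = 6 + 2*(0 - (2 - 2*(-2)))² = 6 + 2*(0 - (2 + 4))² = 6 + 2*(0 - 1*6)² = 6 + 2*(0 - 6)² = 6 + 2*(-6)² = 6 + 2*36 = 6 + 72 = 78)
150*(-56 + 79) + B(12, 6) = 150*(-56 + 79) + 78 = 150*23 + 78 = 3450 + 78 = 3528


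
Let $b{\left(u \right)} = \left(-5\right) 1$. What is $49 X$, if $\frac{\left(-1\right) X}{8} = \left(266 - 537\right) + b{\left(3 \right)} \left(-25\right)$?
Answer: $57232$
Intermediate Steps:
$b{\left(u \right)} = -5$
$X = 1168$ ($X = - 8 \left(\left(266 - 537\right) - -125\right) = - 8 \left(-271 + 125\right) = \left(-8\right) \left(-146\right) = 1168$)
$49 X = 49 \cdot 1168 = 57232$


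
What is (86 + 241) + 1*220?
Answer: 547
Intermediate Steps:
(86 + 241) + 1*220 = 327 + 220 = 547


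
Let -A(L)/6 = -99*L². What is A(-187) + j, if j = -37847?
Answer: 20733739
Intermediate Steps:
A(L) = 594*L² (A(L) = -(-594)*L² = 594*L²)
A(-187) + j = 594*(-187)² - 37847 = 594*34969 - 37847 = 20771586 - 37847 = 20733739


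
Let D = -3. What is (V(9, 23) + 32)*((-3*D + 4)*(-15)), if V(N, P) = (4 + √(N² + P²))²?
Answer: -128310 - 1560*√610 ≈ -1.6684e+5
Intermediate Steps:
(V(9, 23) + 32)*((-3*D + 4)*(-15)) = ((4 + √(9² + 23²))² + 32)*((-3*(-3) + 4)*(-15)) = ((4 + √(81 + 529))² + 32)*((9 + 4)*(-15)) = ((4 + √610)² + 32)*(13*(-15)) = (32 + (4 + √610)²)*(-195) = -6240 - 195*(4 + √610)²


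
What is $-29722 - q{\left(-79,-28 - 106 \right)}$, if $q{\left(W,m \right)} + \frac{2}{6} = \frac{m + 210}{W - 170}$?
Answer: $- \frac{2466873}{83} \approx -29721.0$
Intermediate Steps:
$q{\left(W,m \right)} = - \frac{1}{3} + \frac{210 + m}{-170 + W}$ ($q{\left(W,m \right)} = - \frac{1}{3} + \frac{m + 210}{W - 170} = - \frac{1}{3} + \frac{210 + m}{-170 + W}$)
$-29722 - q{\left(-79,-28 - 106 \right)} = -29722 - \frac{800 - -79 + 3 \left(-28 - 106\right)}{3 \left(-170 - 79\right)} = -29722 - \frac{800 + 79 + 3 \left(-28 - 106\right)}{3 \left(-249\right)} = -29722 - \frac{1}{3} \left(- \frac{1}{249}\right) \left(800 + 79 + 3 \left(-134\right)\right) = -29722 - \frac{1}{3} \left(- \frac{1}{249}\right) \left(800 + 79 - 402\right) = -29722 - \frac{1}{3} \left(- \frac{1}{249}\right) 477 = -29722 - - \frac{53}{83} = -29722 + \frac{53}{83} = - \frac{2466873}{83}$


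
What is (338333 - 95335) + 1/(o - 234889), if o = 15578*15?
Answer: 296214561/1219 ≈ 2.4300e+5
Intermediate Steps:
o = 233670
(338333 - 95335) + 1/(o - 234889) = (338333 - 95335) + 1/(233670 - 234889) = 242998 + 1/(-1219) = 242998 - 1/1219 = 296214561/1219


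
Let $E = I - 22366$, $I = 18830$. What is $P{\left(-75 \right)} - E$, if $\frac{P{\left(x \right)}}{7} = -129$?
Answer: $2633$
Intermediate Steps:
$P{\left(x \right)} = -903$ ($P{\left(x \right)} = 7 \left(-129\right) = -903$)
$E = -3536$ ($E = 18830 - 22366 = -3536$)
$P{\left(-75 \right)} - E = -903 - -3536 = -903 + 3536 = 2633$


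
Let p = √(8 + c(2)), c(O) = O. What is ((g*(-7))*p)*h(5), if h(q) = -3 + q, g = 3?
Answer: -42*√10 ≈ -132.82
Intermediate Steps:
p = √10 (p = √(8 + 2) = √10 ≈ 3.1623)
((g*(-7))*p)*h(5) = ((3*(-7))*√10)*(-3 + 5) = -21*√10*2 = -42*√10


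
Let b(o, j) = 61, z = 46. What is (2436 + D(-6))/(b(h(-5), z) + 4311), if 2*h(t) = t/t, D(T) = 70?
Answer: 1253/2186 ≈ 0.57319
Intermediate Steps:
h(t) = ½ (h(t) = (t/t)/2 = (½)*1 = ½)
(2436 + D(-6))/(b(h(-5), z) + 4311) = (2436 + 70)/(61 + 4311) = 2506/4372 = 2506*(1/4372) = 1253/2186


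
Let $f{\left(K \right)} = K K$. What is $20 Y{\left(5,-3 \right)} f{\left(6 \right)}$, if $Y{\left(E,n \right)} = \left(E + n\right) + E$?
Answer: $5040$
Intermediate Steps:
$f{\left(K \right)} = K^{2}$
$Y{\left(E,n \right)} = n + 2 E$
$20 Y{\left(5,-3 \right)} f{\left(6 \right)} = 20 \left(-3 + 2 \cdot 5\right) 6^{2} = 20 \left(-3 + 10\right) 36 = 20 \cdot 7 \cdot 36 = 140 \cdot 36 = 5040$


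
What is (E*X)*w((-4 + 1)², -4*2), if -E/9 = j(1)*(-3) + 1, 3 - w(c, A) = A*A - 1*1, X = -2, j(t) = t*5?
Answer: 15120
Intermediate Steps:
j(t) = 5*t
w(c, A) = 4 - A² (w(c, A) = 3 - (A*A - 1*1) = 3 - (A² - 1) = 3 - (-1 + A²) = 3 + (1 - A²) = 4 - A²)
E = 126 (E = -9*((5*1)*(-3) + 1) = -9*(5*(-3) + 1) = -9*(-15 + 1) = -9*(-14) = 126)
(E*X)*w((-4 + 1)², -4*2) = (126*(-2))*(4 - (-4*2)²) = -252*(4 - 1*(-8)²) = -252*(4 - 1*64) = -252*(4 - 64) = -252*(-60) = 15120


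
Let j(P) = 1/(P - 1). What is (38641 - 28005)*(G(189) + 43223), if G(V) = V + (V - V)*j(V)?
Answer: 461730032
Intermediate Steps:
j(P) = 1/(-1 + P)
G(V) = V (G(V) = V + (V - V)/(-1 + V) = V + 0/(-1 + V) = V + 0 = V)
(38641 - 28005)*(G(189) + 43223) = (38641 - 28005)*(189 + 43223) = 10636*43412 = 461730032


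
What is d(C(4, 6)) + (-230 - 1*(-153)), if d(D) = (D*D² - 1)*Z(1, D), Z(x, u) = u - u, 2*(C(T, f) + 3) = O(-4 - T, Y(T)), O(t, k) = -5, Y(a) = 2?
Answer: -77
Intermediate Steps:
C(T, f) = -11/2 (C(T, f) = -3 + (½)*(-5) = -3 - 5/2 = -11/2)
Z(x, u) = 0
d(D) = 0 (d(D) = (D*D² - 1)*0 = (D³ - 1)*0 = (-1 + D³)*0 = 0)
d(C(4, 6)) + (-230 - 1*(-153)) = 0 + (-230 - 1*(-153)) = 0 + (-230 + 153) = 0 - 77 = -77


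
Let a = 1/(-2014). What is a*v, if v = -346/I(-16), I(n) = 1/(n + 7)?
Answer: -1557/1007 ≈ -1.5462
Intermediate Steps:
I(n) = 1/(7 + n)
v = 3114 (v = -346/(1/(7 - 16)) = -346/(1/(-9)) = -346/(-⅑) = -346*(-9) = 3114)
a = -1/2014 ≈ -0.00049652
a*v = -1/2014*3114 = -1557/1007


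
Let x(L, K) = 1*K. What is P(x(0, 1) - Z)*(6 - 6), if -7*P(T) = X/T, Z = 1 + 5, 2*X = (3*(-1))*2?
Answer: 0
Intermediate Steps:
X = -3 (X = ((3*(-1))*2)/2 = (-3*2)/2 = (1/2)*(-6) = -3)
Z = 6
x(L, K) = K
P(T) = 3/(7*T) (P(T) = -(-3)/(7*T) = 3/(7*T))
P(x(0, 1) - Z)*(6 - 6) = (3/(7*(1 - 1*6)))*(6 - 6) = (3/(7*(1 - 6)))*0 = ((3/7)/(-5))*0 = ((3/7)*(-1/5))*0 = -3/35*0 = 0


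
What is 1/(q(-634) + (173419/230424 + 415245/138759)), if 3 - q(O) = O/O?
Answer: 10657801272/61230889511 ≈ 0.17406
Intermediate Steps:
q(O) = 2 (q(O) = 3 - O/O = 3 - 1*1 = 3 - 1 = 2)
1/(q(-634) + (173419/230424 + 415245/138759)) = 1/(2 + (173419/230424 + 415245/138759)) = 1/(2 + (173419*(1/230424) + 415245*(1/138759))) = 1/(2 + (173419/230424 + 138415/46253)) = 1/(2 + 39915286967/10657801272) = 1/(61230889511/10657801272) = 10657801272/61230889511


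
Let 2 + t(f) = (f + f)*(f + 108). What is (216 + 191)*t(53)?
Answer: 6945048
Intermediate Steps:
t(f) = -2 + 2*f*(108 + f) (t(f) = -2 + (f + f)*(f + 108) = -2 + (2*f)*(108 + f) = -2 + 2*f*(108 + f))
(216 + 191)*t(53) = (216 + 191)*(-2 + 2*53**2 + 216*53) = 407*(-2 + 2*2809 + 11448) = 407*(-2 + 5618 + 11448) = 407*17064 = 6945048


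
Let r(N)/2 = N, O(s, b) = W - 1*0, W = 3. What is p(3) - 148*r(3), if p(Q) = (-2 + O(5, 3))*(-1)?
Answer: -889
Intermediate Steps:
O(s, b) = 3 (O(s, b) = 3 - 1*0 = 3 + 0 = 3)
r(N) = 2*N
p(Q) = -1 (p(Q) = (-2 + 3)*(-1) = 1*(-1) = -1)
p(3) - 148*r(3) = -1 - 296*3 = -1 - 148*6 = -1 - 888 = -889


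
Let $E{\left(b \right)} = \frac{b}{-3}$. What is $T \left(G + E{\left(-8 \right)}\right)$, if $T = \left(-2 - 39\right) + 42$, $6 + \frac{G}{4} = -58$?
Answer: $- \frac{760}{3} \approx -253.33$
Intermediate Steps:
$G = -256$ ($G = -24 + 4 \left(-58\right) = -24 - 232 = -256$)
$T = 1$ ($T = -41 + 42 = 1$)
$E{\left(b \right)} = - \frac{b}{3}$ ($E{\left(b \right)} = b \left(- \frac{1}{3}\right) = - \frac{b}{3}$)
$T \left(G + E{\left(-8 \right)}\right) = 1 \left(-256 - - \frac{8}{3}\right) = 1 \left(-256 + \frac{8}{3}\right) = 1 \left(- \frac{760}{3}\right) = - \frac{760}{3}$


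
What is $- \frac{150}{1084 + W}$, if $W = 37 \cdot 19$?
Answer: $- \frac{150}{1787} \approx -0.08394$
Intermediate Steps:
$W = 703$
$- \frac{150}{1084 + W} = - \frac{150}{1084 + 703} = - \frac{150}{1787}$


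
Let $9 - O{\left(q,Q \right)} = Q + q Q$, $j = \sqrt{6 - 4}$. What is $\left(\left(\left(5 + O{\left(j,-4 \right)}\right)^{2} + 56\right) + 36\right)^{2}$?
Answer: $242176 + 129024 \sqrt{2} \approx 4.2464 \cdot 10^{5}$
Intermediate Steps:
$j = \sqrt{2} \approx 1.4142$
$O{\left(q,Q \right)} = 9 - Q - Q q$ ($O{\left(q,Q \right)} = 9 - \left(Q + q Q\right) = 9 - \left(Q + Q q\right) = 9 - Q - Q q$)
$\left(\left(\left(5 + O{\left(j,-4 \right)}\right)^{2} + 56\right) + 36\right)^{2} = \left(\left(\left(5 - \left(-13 - 4 \sqrt{2}\right)\right)^{2} + 56\right) + 36\right)^{2} = \left(\left(\left(5 + \left(9 + 4 + 4 \sqrt{2}\right)\right)^{2} + 56\right) + 36\right)^{2} = \left(\left(\left(5 + \left(13 + 4 \sqrt{2}\right)\right)^{2} + 56\right) + 36\right)^{2} = \left(\left(\left(18 + 4 \sqrt{2}\right)^{2} + 56\right) + 36\right)^{2} = \left(\left(56 + \left(18 + 4 \sqrt{2}\right)^{2}\right) + 36\right)^{2} = \left(92 + \left(18 + 4 \sqrt{2}\right)^{2}\right)^{2}$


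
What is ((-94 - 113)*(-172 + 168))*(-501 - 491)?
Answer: -821376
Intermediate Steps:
((-94 - 113)*(-172 + 168))*(-501 - 491) = -207*(-4)*(-992) = 828*(-992) = -821376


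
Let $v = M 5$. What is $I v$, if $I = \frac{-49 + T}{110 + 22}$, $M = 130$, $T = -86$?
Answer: $- \frac{14625}{22} \approx -664.77$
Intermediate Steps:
$v = 650$ ($v = 130 \cdot 5 = 650$)
$I = - \frac{45}{44}$ ($I = \frac{-49 - 86}{110 + 22} = - \frac{135}{132} = \left(-135\right) \frac{1}{132} = - \frac{45}{44} \approx -1.0227$)
$I v = \left(- \frac{45}{44}\right) 650 = - \frac{14625}{22}$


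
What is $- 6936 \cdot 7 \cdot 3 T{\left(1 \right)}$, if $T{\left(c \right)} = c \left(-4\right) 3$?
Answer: $1747872$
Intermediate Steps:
$T{\left(c \right)} = - 12 c$ ($T{\left(c \right)} = - 4 c 3 = - 12 c$)
$- 6936 \cdot 7 \cdot 3 T{\left(1 \right)} = - 6936 \cdot 7 \cdot 3 \left(\left(-12\right) 1\right) = - 6936 \cdot 21 \left(-12\right) = \left(-6936\right) \left(-252\right) = 1747872$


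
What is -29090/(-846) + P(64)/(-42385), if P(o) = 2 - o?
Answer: 616516051/17928855 ≈ 34.387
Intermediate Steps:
-29090/(-846) + P(64)/(-42385) = -29090/(-846) + (2 - 1*64)/(-42385) = -29090*(-1/846) + (2 - 64)*(-1/42385) = 14545/423 - 62*(-1/42385) = 14545/423 + 62/42385 = 616516051/17928855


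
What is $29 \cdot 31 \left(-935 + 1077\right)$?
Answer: $127658$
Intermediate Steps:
$29 \cdot 31 \left(-935 + 1077\right) = 899 \cdot 142 = 127658$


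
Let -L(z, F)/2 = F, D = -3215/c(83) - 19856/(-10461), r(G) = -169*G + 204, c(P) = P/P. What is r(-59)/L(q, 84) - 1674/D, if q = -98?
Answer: -339062767373/5646859512 ≈ -60.044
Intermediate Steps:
c(P) = 1
r(G) = 204 - 169*G
D = -33612259/10461 (D = -3215/1 - 19856/(-10461) = -3215*1 - 19856*(-1/10461) = -3215 + 19856/10461 = -33612259/10461 ≈ -3213.1)
L(z, F) = -2*F
r(-59)/L(q, 84) - 1674/D = (204 - 169*(-59))/((-2*84)) - 1674/(-33612259/10461) = (204 + 9971)/(-168) - 1674*(-10461/33612259) = 10175*(-1/168) + 17511714/33612259 = -10175/168 + 17511714/33612259 = -339062767373/5646859512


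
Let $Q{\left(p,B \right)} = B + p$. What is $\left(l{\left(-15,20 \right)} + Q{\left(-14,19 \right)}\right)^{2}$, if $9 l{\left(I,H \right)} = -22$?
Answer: $\frac{529}{81} \approx 6.5309$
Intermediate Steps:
$l{\left(I,H \right)} = - \frac{22}{9}$ ($l{\left(I,H \right)} = \frac{1}{9} \left(-22\right) = - \frac{22}{9}$)
$\left(l{\left(-15,20 \right)} + Q{\left(-14,19 \right)}\right)^{2} = \left(- \frac{22}{9} + \left(19 - 14\right)\right)^{2} = \left(- \frac{22}{9} + 5\right)^{2} = \left(\frac{23}{9}\right)^{2} = \frac{529}{81}$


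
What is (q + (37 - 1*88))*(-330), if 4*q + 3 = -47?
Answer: 20955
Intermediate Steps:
q = -25/2 (q = -¾ + (¼)*(-47) = -¾ - 47/4 = -25/2 ≈ -12.500)
(q + (37 - 1*88))*(-330) = (-25/2 + (37 - 1*88))*(-330) = (-25/2 + (37 - 88))*(-330) = (-25/2 - 51)*(-330) = -127/2*(-330) = 20955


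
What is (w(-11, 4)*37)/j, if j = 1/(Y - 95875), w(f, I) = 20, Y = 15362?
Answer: -59579620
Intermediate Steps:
j = -1/80513 (j = 1/(15362 - 95875) = 1/(-80513) = -1/80513 ≈ -1.2420e-5)
(w(-11, 4)*37)/j = (20*37)/(-1/80513) = 740*(-80513) = -59579620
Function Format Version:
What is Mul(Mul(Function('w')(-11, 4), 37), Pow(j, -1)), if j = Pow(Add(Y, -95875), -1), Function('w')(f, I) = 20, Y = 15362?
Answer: -59579620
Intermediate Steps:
j = Rational(-1, 80513) (j = Pow(Add(15362, -95875), -1) = Pow(-80513, -1) = Rational(-1, 80513) ≈ -1.2420e-5)
Mul(Mul(Function('w')(-11, 4), 37), Pow(j, -1)) = Mul(Mul(20, 37), Pow(Rational(-1, 80513), -1)) = Mul(740, -80513) = -59579620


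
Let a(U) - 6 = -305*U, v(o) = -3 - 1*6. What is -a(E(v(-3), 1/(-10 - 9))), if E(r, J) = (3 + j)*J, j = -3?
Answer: -6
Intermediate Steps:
v(o) = -9 (v(o) = -3 - 6 = -9)
E(r, J) = 0 (E(r, J) = (3 - 3)*J = 0*J = 0)
a(U) = 6 - 305*U
-a(E(v(-3), 1/(-10 - 9))) = -(6 - 305*0) = -(6 + 0) = -1*6 = -6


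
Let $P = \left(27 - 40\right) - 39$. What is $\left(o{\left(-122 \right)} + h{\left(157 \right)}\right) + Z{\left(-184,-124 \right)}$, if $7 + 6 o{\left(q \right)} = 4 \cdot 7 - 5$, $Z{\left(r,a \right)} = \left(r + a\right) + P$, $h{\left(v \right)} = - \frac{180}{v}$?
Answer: $- \frac{168844}{471} \approx -358.48$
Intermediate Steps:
$P = -52$ ($P = -13 - 39 = -52$)
$Z{\left(r,a \right)} = -52 + a + r$ ($Z{\left(r,a \right)} = \left(r + a\right) - 52 = \left(a + r\right) - 52 = -52 + a + r$)
$o{\left(q \right)} = \frac{8}{3}$ ($o{\left(q \right)} = - \frac{7}{6} + \frac{4 \cdot 7 - 5}{6} = - \frac{7}{6} + \frac{28 - 5}{6} = - \frac{7}{6} + \frac{1}{6} \cdot 23 = - \frac{7}{6} + \frac{23}{6} = \frac{8}{3}$)
$\left(o{\left(-122 \right)} + h{\left(157 \right)}\right) + Z{\left(-184,-124 \right)} = \left(\frac{8}{3} - \frac{180}{157}\right) - 360 = \frac{716}{471} - 360 = - \frac{168844}{471}$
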